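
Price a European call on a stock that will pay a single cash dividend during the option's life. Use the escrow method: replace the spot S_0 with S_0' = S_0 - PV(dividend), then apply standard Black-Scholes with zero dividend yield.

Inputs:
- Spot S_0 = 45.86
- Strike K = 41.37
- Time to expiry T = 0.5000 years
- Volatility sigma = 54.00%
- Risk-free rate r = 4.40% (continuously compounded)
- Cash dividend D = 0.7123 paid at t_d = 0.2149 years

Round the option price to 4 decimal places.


PV(D) = D * exp(-r * t_d) = 0.7123 * 0.99058896 = 0.70559652
S_0' = S_0 - PV(D) = 45.8600 - 0.70559652 = 45.15440348
d1 = (ln(S_0'/K) + (r + sigma^2/2)*T) / (sigma*sqrt(T)) = 0.47777326
d2 = d1 - sigma*sqrt(T) = 0.09593560
exp(-rT) = 0.97824024
N(d1) = 0.68359420; N(d2) = 0.53821414
C = S_0' * N(d1) - K * exp(-rT) * N(d2) = 45.15440348 * 0.68359420 - 41.3700 * 0.97824024 * 0.53821414 = 9.0859

Answer: Price = 9.0859


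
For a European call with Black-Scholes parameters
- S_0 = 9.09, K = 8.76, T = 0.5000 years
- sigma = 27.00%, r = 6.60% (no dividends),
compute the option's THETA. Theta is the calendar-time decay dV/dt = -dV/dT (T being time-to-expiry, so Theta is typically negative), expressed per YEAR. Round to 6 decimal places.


Answer: Theta = -0.961722

Derivation:
d1 = 0.4619973987; d2 = 0.2710785677
phi(d1) = 0.3585599776; exp(-qT) = 1.0000000000; exp(-rT) = 0.9675385596
Theta = -S*exp(-qT)*phi(d1)*sigma/(2*sqrt(T)) - r*K*exp(-rT)*N(d2) + q*S*exp(-qT)*N(d1)
N(d1) = 0.6779584070; N(d2) = 0.6068346975; sqrt(T) = 0.7071067812
Term 1 = -9.0900 * 1.0000000000 * 0.3585599776 * 0.2700 / (2 * 0.7071067812) = -0.6222636923
Term 2 = -0.0660 * 8.7600 * 0.9675385596 * 0.6068346975 = -0.3394585319
Term 3 = 0 (no dividend yield, q = 0)
Theta = -0.6222636923 + (-0.3394585319) + (0.0000000000) = -0.961722


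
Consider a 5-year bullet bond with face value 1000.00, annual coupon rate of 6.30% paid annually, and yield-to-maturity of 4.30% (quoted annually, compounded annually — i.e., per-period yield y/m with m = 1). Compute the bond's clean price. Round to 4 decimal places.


Coupon per period c = face * coupon_rate / m = 63.000000
Periods per year m = 1; per-period yield y/m = 0.043000
Number of cashflows N = 5
Cashflows (t years, CF_t, discount factor 1/(1+y/m)^(m*t), PV):
  t = 1.0000: CF_t = 63.000000, DF = 0.958773, PV = 60.402685
  t = 2.0000: CF_t = 63.000000, DF = 0.919245, PV = 57.912449
  t = 3.0000: CF_t = 63.000000, DF = 0.881347, PV = 55.524879
  t = 4.0000: CF_t = 63.000000, DF = 0.845012, PV = 53.235743
  t = 5.0000: CF_t = 1063.000000, DF = 0.810174, PV = 861.215272
Price P = sum_t PV_t = 1088.291027

Answer: Price = 1088.2910


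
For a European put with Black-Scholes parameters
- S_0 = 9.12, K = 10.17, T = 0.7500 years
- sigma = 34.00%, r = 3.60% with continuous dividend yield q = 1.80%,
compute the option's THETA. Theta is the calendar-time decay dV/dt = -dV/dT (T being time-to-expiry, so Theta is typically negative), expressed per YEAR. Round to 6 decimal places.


Answer: Theta = -0.543223

Derivation:
d1 = -0.1770169713; d2 = -0.4714656086
phi(d1) = 0.3927405602; exp(-qT) = 0.9865907163; exp(-rT) = 0.9733612415
Theta = -S*exp(-qT)*phi(d1)*sigma/(2*sqrt(T)) + r*K*exp(-rT)*N(-d2) - q*S*exp(-qT)*N(-d1)
N(-d1) = 0.5702524705; N(-d2) = 0.6813458633; sqrt(T) = 0.8660254038
Term 1 = -9.1200 * 0.9865907163 * 0.3927405602 * 0.3400 / (2 * 0.8660254038) = -0.6936747842
Term 2 = 0.0360 * 10.1700 * 0.9733612415 * 0.6813458633 = 0.2428091934
Term 3 = -0.0180 * 9.1200 * 0.9865907163 * 0.5702524705 = -0.0923573670
Theta = -0.6936747842 + (0.2428091934) + (-0.0923573670) = -0.543223


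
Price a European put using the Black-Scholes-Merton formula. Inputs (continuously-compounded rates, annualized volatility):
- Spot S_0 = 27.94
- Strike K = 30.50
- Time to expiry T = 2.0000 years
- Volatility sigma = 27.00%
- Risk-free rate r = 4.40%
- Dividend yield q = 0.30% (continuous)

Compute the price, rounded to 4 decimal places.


Answer: Price = 4.2964

Derivation:
d1 = (ln(S/K) + (r - q + 0.5*sigma^2) * T) / (sigma * sqrt(T)) = 0.17607658
d2 = d1 - sigma * sqrt(T) = -0.20576108
exp(-rT) = 0.91576088; exp(-qT) = 0.99401796
P = K * exp(-rT) * N(-d2) - S_0 * exp(-qT) * N(-d1)
N(-d1) = 0.43011689; N(-d2) = 0.58151123
P = 30.5000 * 0.91576088 * 0.58151123 - 27.9400 * 0.99401796 * 0.43011689 = 4.2964


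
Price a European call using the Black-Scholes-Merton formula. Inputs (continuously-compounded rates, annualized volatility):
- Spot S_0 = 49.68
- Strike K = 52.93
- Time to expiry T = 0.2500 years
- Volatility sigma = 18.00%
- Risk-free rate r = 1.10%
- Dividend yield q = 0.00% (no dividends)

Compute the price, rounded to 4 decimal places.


d1 = (ln(S/K) + (r - q + 0.5*sigma^2) * T) / (sigma * sqrt(T)) = -0.62853165
d2 = d1 - sigma * sqrt(T) = -0.71853165
exp(-rT) = 0.99725378; exp(-qT) = 1.00000000
C = S_0 * exp(-qT) * N(d1) - K * exp(-rT) * N(d2)
N(d1) = 0.26482786; N(d2) = 0.23621477
C = 49.6800 * 1.00000000 * 0.26482786 - 52.9300 * 0.99725378 * 0.23621477 = 0.6881

Answer: Price = 0.6881


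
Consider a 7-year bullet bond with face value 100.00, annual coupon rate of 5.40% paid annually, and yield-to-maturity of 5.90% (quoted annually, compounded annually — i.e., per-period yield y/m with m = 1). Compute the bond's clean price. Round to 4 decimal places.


Answer: Price = 97.1989

Derivation:
Coupon per period c = face * coupon_rate / m = 5.400000
Periods per year m = 1; per-period yield y/m = 0.059000
Number of cashflows N = 7
Cashflows (t years, CF_t, discount factor 1/(1+y/m)^(m*t), PV):
  t = 1.0000: CF_t = 5.400000, DF = 0.944287, PV = 5.099150
  t = 2.0000: CF_t = 5.400000, DF = 0.891678, PV = 4.815062
  t = 3.0000: CF_t = 5.400000, DF = 0.842000, PV = 4.546800
  t = 4.0000: CF_t = 5.400000, DF = 0.795090, PV = 4.293485
  t = 5.0000: CF_t = 5.400000, DF = 0.750793, PV = 4.054282
  t = 6.0000: CF_t = 5.400000, DF = 0.708964, PV = 3.828406
  t = 7.0000: CF_t = 105.400000, DF = 0.669466, PV = 70.561676
Price P = sum_t PV_t = 97.198861


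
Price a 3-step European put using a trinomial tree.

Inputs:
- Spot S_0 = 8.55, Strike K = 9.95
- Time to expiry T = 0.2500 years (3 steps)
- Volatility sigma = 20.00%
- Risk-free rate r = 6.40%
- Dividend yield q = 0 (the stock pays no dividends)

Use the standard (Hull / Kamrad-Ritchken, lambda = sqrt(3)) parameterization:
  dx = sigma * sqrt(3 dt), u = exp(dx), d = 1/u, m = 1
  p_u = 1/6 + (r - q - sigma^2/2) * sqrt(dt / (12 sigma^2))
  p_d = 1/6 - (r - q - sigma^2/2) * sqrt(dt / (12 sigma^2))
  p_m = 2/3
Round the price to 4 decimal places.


Answer: Price = V(0,0) = 1.2854

Derivation:
dt = T/N = 0.083333; dx = sigma*sqrt(3*dt) = 0.100000
u = exp(dx) = 1.105171; d = 1/u = 0.904837
p_u = 0.185000, p_m = 0.666667, p_d = 0.148333
Discount per step: exp(-r*dt) = 0.994681
Stock lattice S(k, j) with j the centered position index:
  k=0: S(0,+0) = 8.5500
  k=1: S(1,-1) = 7.7364; S(1,+0) = 8.5500; S(1,+1) = 9.4492
  k=2: S(2,-2) = 7.0001; S(2,-1) = 7.7364; S(2,+0) = 8.5500; S(2,+1) = 9.4492; S(2,+2) = 10.4430
  k=3: S(3,-3) = 6.3340; S(3,-2) = 7.0001; S(3,-1) = 7.7364; S(3,+0) = 8.5500; S(3,+1) = 9.4492; S(3,+2) = 10.4430; S(3,+3) = 11.5413
Terminal payoffs V(N, j) = max(K - S_T, 0):
  V(3,-3) = 3.616004; V(3,-2) = 2.949852; V(3,-1) = 2.213640; V(3,+0) = 1.400000; V(3,+1) = 0.500789; V(3,+2) = 0.000000; V(3,+3) = 0.000000
Backward induction: V(k, j) = exp(-r*dt) * [p_u * V(k+1, j+1) + p_m * V(k+1, j) + p_d * V(k+1, j-1)]
  V(2,-2) = exp(-r*dt) * [p_u*2.213640 + p_m*2.949852 + p_d*3.616004] = 2.896974
  V(2,-1) = exp(-r*dt) * [p_u*1.400000 + p_m*2.213640 + p_d*2.949852] = 2.160767
  V(2,+0) = exp(-r*dt) * [p_u*0.500789 + p_m*1.400000 + p_d*2.213640] = 1.347132
  V(2,+1) = exp(-r*dt) * [p_u*0.000000 + p_m*0.500789 + p_d*1.400000] = 0.538645
  V(2,+2) = exp(-r*dt) * [p_u*0.000000 + p_m*0.000000 + p_d*0.500789] = 0.073889
  V(1,-1) = exp(-r*dt) * [p_u*1.347132 + p_m*2.160767 + p_d*2.896974] = 2.108175
  V(1,+0) = exp(-r*dt) * [p_u*0.538645 + p_m*1.347132 + p_d*2.160767] = 1.311239
  V(1,+1) = exp(-r*dt) * [p_u*0.073889 + p_m*0.538645 + p_d*1.347132] = 0.569545
  V(0,+0) = exp(-r*dt) * [p_u*0.569545 + p_m*1.311239 + p_d*2.108175] = 1.285364


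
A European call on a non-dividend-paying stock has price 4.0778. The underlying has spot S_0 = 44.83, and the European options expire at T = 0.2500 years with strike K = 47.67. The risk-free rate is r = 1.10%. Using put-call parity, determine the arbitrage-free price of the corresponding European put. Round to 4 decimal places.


Answer: Put price = 6.7869

Derivation:
Put-call parity: C - P = S_0 * exp(-qT) - K * exp(-rT).
S_0 * exp(-qT) = 44.8300 * 1.00000000 = 44.83000000
K * exp(-rT) = 47.6700 * 0.99725378 = 47.53908759
P = C - S*exp(-qT) + K*exp(-rT)
P = 4.0778 - 44.83000000 + 47.53908759 = 6.7869


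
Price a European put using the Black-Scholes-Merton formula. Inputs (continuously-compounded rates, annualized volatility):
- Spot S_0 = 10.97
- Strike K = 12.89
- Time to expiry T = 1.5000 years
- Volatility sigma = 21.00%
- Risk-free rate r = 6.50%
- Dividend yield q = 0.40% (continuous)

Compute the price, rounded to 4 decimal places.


Answer: Price = 1.5922

Derivation:
d1 = (ln(S/K) + (r - q + 0.5*sigma^2) * T) / (sigma * sqrt(T)) = -0.14274126
d2 = d1 - sigma * sqrt(T) = -0.39993769
exp(-rT) = 0.90710234; exp(-qT) = 0.99401796
P = K * exp(-rT) * N(-d2) - S_0 * exp(-qT) * N(-d1)
N(-d1) = 0.55675274; N(-d2) = 0.65539879
P = 12.8900 * 0.90710234 * 0.65539879 - 10.9700 * 0.99401796 * 0.55675274 = 1.5922


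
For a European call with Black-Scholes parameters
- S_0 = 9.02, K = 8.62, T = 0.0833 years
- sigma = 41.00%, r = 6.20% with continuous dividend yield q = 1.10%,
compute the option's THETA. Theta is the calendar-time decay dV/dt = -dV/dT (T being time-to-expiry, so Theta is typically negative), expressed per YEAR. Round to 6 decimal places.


d1 = 0.4783860082; d2 = 0.3600528768
phi(d1) = 0.3558076085; exp(-qT) = 0.9990841197; exp(-rT) = 0.9948487136
Theta = -S*exp(-qT)*phi(d1)*sigma/(2*sqrt(T)) - r*K*exp(-rT)*N(d2) + q*S*exp(-qT)*N(d1)
N(d1) = 0.6838122548; N(d2) = 0.6405962042; sqrt(T) = 0.2886173938
Term 1 = -9.0200 * 0.9990841197 * 0.3558076085 * 0.4100 / (2 * 0.2886173938) = -2.2774832131
Term 2 = -0.0620 * 8.6200 * 0.9948487136 * 0.6405962042 = -0.3405966397
Term 3 = 0.0110 * 9.0200 * 0.9990841197 * 0.6838122548 = 0.0677857114
Theta = -2.2774832131 + (-0.3405966397) + (0.0677857114) = -2.550294

Answer: Theta = -2.550294


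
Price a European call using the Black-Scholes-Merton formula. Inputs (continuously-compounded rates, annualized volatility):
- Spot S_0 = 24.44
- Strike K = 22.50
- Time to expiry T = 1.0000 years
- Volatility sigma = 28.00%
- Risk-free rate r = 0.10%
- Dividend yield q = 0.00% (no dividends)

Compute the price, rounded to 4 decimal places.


Answer: Price = 3.7082

Derivation:
d1 = (ln(S/K) + (r - q + 0.5*sigma^2) * T) / (sigma * sqrt(T)) = 0.43894938
d2 = d1 - sigma * sqrt(T) = 0.15894938
exp(-rT) = 0.99900050; exp(-qT) = 1.00000000
C = S_0 * exp(-qT) * N(d1) - K * exp(-rT) * N(d2)
N(d1) = 0.66965089; N(d2) = 0.56314562
C = 24.4400 * 1.00000000 * 0.66965089 - 22.5000 * 0.99900050 * 0.56314562 = 3.7082


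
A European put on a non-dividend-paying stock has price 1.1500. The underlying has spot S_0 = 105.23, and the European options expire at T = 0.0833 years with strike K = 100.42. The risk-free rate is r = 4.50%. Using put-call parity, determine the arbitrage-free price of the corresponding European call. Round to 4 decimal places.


Answer: Call price = 6.3357

Derivation:
Put-call parity: C - P = S_0 * exp(-qT) - K * exp(-rT).
S_0 * exp(-qT) = 105.2300 * 1.00000000 = 105.23000000
K * exp(-rT) = 100.4200 * 0.99625852 = 100.04428026
C = P + S*exp(-qT) - K*exp(-rT)
C = 1.1500 + 105.23000000 - 100.04428026 = 6.3357


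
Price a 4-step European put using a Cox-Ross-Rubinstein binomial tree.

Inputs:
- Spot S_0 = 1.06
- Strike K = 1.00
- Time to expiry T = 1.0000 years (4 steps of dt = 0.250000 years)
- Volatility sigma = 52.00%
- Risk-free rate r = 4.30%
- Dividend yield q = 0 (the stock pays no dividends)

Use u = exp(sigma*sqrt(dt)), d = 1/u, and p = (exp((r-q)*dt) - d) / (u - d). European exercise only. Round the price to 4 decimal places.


Answer: Price = V(0,0) = 0.1565

Derivation:
dt = T/N = 0.250000
u = exp(sigma*sqrt(dt)) = 1.296930; d = 1/u = 0.771052
p = (exp((r-q)*dt) - d) / (u - d) = 0.455916
Discount per step: exp(-r*dt) = 0.989308
Stock lattice S(k, i) with i counting down-moves:
  k=0: S(0,0) = 1.0600
  k=1: S(1,0) = 1.3747; S(1,1) = 0.8173
  k=2: S(2,0) = 1.7829; S(2,1) = 1.0600; S(2,2) = 0.6302
  k=3: S(3,0) = 2.3124; S(3,1) = 1.3747; S(3,2) = 0.8173; S(3,3) = 0.4859
  k=4: S(4,0) = 2.9990; S(4,1) = 1.7829; S(4,2) = 1.0600; S(4,3) = 0.6302; S(4,4) = 0.3747
Terminal payoffs V(N, i) = max(K - S_T, 0):
  V(4,0) = 0.000000; V(4,1) = 0.000000; V(4,2) = 0.000000; V(4,3) = 0.369808; V(4,4) = 0.625338
Backward induction: V(k, i) = exp(-r*dt) * [p * V(k+1, i) + (1-p) * V(k+1, i+1)].
  V(3,0) = exp(-r*dt) * [p*0.000000 + (1-p)*0.000000] = 0.000000
  V(3,1) = exp(-r*dt) * [p*0.000000 + (1-p)*0.000000] = 0.000000
  V(3,2) = exp(-r*dt) * [p*0.000000 + (1-p)*0.369808] = 0.199055
  V(3,3) = exp(-r*dt) * [p*0.369808 + (1-p)*0.625338] = 0.503397
  V(2,0) = exp(-r*dt) * [p*0.000000 + (1-p)*0.000000] = 0.000000
  V(2,1) = exp(-r*dt) * [p*0.000000 + (1-p)*0.199055] = 0.107145
  V(2,2) = exp(-r*dt) * [p*0.199055 + (1-p)*0.503397] = 0.360744
  V(1,0) = exp(-r*dt) * [p*0.000000 + (1-p)*0.107145] = 0.057672
  V(1,1) = exp(-r*dt) * [p*0.107145 + (1-p)*0.360744] = 0.242503
  V(0,0) = exp(-r*dt) * [p*0.057672 + (1-p)*0.242503] = 0.156544


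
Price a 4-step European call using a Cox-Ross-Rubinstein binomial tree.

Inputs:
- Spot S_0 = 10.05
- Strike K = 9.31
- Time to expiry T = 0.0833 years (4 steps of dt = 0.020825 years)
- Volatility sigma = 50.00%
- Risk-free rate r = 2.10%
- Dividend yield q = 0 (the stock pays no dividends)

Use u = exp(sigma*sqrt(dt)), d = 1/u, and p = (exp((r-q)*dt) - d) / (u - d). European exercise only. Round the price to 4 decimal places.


Answer: Price = V(0,0) = 1.0427

Derivation:
dt = T/N = 0.020825
u = exp(sigma*sqrt(dt)) = 1.074821; d = 1/u = 0.930387
p = (exp((r-q)*dt) - d) / (u - d) = 0.484998
Discount per step: exp(-r*dt) = 0.999563
Stock lattice S(k, i) with i counting down-moves:
  k=0: S(0,0) = 10.0500
  k=1: S(1,0) = 10.8020; S(1,1) = 9.3504
  k=2: S(2,0) = 11.6102; S(2,1) = 10.0500; S(2,2) = 8.6995
  k=3: S(3,0) = 12.4789; S(3,1) = 10.8020; S(3,2) = 9.3504; S(3,3) = 8.0939
  k=4: S(4,0) = 13.4125; S(4,1) = 11.6102; S(4,2) = 10.0500; S(4,3) = 8.6995; S(4,4) = 7.5305
Terminal payoffs V(N, i) = max(S_T - K, 0):
  V(4,0) = 4.102539; V(4,1) = 2.300169; V(4,2) = 0.740000; V(4,3) = 0.000000; V(4,4) = 0.000000
Backward induction: V(k, i) = exp(-r*dt) * [p * V(k+1, i) + (1-p) * V(k+1, i+1)].
  V(3,0) = exp(-r*dt) * [p*4.102539 + (1-p)*2.300169] = 3.172926
  V(3,1) = exp(-r*dt) * [p*2.300169 + (1-p)*0.740000] = 1.496024
  V(3,2) = exp(-r*dt) * [p*0.740000 + (1-p)*0.000000] = 0.358741
  V(3,3) = exp(-r*dt) * [p*0.000000 + (1-p)*0.000000] = 0.000000
  V(2,0) = exp(-r*dt) * [p*3.172926 + (1-p)*1.496024] = 2.308308
  V(2,1) = exp(-r*dt) * [p*1.496024 + (1-p)*0.358741] = 0.909923
  V(2,2) = exp(-r*dt) * [p*0.358741 + (1-p)*0.000000] = 0.173913
  V(1,0) = exp(-r*dt) * [p*2.308308 + (1-p)*0.909923] = 1.587442
  V(1,1) = exp(-r*dt) * [p*0.909923 + (1-p)*0.173913] = 0.530644
  V(0,0) = exp(-r*dt) * [p*1.587442 + (1-p)*0.530644] = 1.042733


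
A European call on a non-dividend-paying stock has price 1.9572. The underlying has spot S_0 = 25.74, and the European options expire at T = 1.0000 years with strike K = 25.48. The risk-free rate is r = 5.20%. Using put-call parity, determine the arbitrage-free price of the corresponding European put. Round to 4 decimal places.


Answer: Put price = 0.4061

Derivation:
Put-call parity: C - P = S_0 * exp(-qT) - K * exp(-rT).
S_0 * exp(-qT) = 25.7400 * 1.00000000 = 25.74000000
K * exp(-rT) = 25.4800 * 0.94932887 = 24.18889953
P = C - S*exp(-qT) + K*exp(-rT)
P = 1.9572 - 25.74000000 + 24.18889953 = 0.4061


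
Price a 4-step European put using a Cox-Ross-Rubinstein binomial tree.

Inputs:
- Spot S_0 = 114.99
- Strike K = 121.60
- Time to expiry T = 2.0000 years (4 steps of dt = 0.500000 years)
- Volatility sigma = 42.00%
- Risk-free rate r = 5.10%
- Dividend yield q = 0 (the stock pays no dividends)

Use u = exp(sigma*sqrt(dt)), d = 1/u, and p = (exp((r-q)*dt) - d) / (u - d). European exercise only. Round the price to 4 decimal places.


Answer: Price = V(0,0) = 23.1595

Derivation:
dt = T/N = 0.500000
u = exp(sigma*sqrt(dt)) = 1.345795; d = 1/u = 0.743055
p = (exp((r-q)*dt) - d) / (u - d) = 0.469146
Discount per step: exp(-r*dt) = 0.974822
Stock lattice S(k, i) with i counting down-moves:
  k=0: S(0,0) = 114.9900
  k=1: S(1,0) = 154.7530; S(1,1) = 85.4439
  k=2: S(2,0) = 208.2657; S(2,1) = 114.9900; S(2,2) = 63.4896
  k=3: S(3,0) = 280.2830; S(3,1) = 154.7530; S(3,2) = 85.4439; S(3,3) = 47.1763
  k=4: S(4,0) = 377.2034; S(4,1) = 208.2657; S(4,2) = 114.9900; S(4,3) = 63.4896; S(4,4) = 35.0546
Terminal payoffs V(N, i) = max(K - S_T, 0):
  V(4,0) = 0.000000; V(4,1) = 0.000000; V(4,2) = 6.610000; V(4,3) = 58.110441; V(4,4) = 86.545438
Backward induction: V(k, i) = exp(-r*dt) * [p * V(k+1, i) + (1-p) * V(k+1, i+1)].
  V(3,0) = exp(-r*dt) * [p*0.000000 + (1-p)*0.000000] = 0.000000
  V(3,1) = exp(-r*dt) * [p*0.000000 + (1-p)*6.610000] = 3.420601
  V(3,2) = exp(-r*dt) * [p*6.610000 + (1-p)*58.110441] = 33.094476
  V(3,3) = exp(-r*dt) * [p*58.110441 + (1-p)*86.545438] = 71.362150
  V(2,0) = exp(-r*dt) * [p*0.000000 + (1-p)*3.420601] = 1.770122
  V(2,1) = exp(-r*dt) * [p*3.420601 + (1-p)*33.094476] = 18.690375
  V(2,2) = exp(-r*dt) * [p*33.094476 + (1-p)*71.362150] = 52.064327
  V(1,0) = exp(-r*dt) * [p*1.770122 + (1-p)*18.690375] = 10.481596
  V(1,1) = exp(-r*dt) * [p*18.690375 + (1-p)*52.064327] = 35.490441
  V(0,0) = exp(-r*dt) * [p*10.481596 + (1-p)*35.490441] = 23.159491


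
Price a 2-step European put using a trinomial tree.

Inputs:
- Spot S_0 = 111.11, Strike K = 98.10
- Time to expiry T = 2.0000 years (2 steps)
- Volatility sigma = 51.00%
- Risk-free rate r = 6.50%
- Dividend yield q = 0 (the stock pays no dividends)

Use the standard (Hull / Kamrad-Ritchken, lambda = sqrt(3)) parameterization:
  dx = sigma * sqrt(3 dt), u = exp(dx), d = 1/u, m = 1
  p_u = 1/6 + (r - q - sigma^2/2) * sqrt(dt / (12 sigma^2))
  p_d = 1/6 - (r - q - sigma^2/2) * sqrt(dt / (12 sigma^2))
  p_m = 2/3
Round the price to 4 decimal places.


dt = T/N = 1.000000; dx = sigma*sqrt(3*dt) = 0.883346
u = exp(dx) = 2.418980; d = 1/u = 0.413397
p_u = 0.129846, p_m = 0.666667, p_d = 0.203487
Discount per step: exp(-r*dt) = 0.937067
Stock lattice S(k, j) with j the centered position index:
  k=0: S(0,+0) = 111.1100
  k=1: S(1,-1) = 45.9326; S(1,+0) = 111.1100; S(1,+1) = 268.7729
  k=2: S(2,-2) = 18.9884; S(2,-1) = 45.9326; S(2,+0) = 111.1100; S(2,+1) = 268.7729; S(2,+2) = 650.1561
Terminal payoffs V(N, j) = max(K - S_T, 0):
  V(2,-2) = 79.111588; V(2,-1) = 52.167414; V(2,+0) = 0.000000; V(2,+1) = 0.000000; V(2,+2) = 0.000000
Backward induction: V(k, j) = exp(-r*dt) * [p_u * V(k+1, j+1) + p_m * V(k+1, j) + p_d * V(k+1, j-1)]
  V(1,-1) = exp(-r*dt) * [p_u*0.000000 + p_m*52.167414 + p_d*79.111588] = 47.674664
  V(1,+0) = exp(-r*dt) * [p_u*0.000000 + p_m*0.000000 + p_d*52.167414] = 9.947332
  V(1,+1) = exp(-r*dt) * [p_u*0.000000 + p_m*0.000000 + p_d*0.000000] = 0.000000
  V(0,+0) = exp(-r*dt) * [p_u*0.000000 + p_m*9.947332 + p_d*47.674664] = 15.304864

Answer: Price = V(0,0) = 15.3049


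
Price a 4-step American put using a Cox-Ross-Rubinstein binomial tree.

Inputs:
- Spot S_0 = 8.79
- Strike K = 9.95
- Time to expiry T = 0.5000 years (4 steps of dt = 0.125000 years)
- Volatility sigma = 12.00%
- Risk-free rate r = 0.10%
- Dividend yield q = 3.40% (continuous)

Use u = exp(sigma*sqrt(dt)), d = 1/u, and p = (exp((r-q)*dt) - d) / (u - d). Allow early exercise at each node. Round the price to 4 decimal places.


dt = T/N = 0.125000
u = exp(sigma*sqrt(dt)) = 1.043339; d = 1/u = 0.958461
p = (exp((r-q)*dt) - d) / (u - d) = 0.440896
Discount per step: exp(-r*dt) = 0.999875
Stock lattice S(k, i) with i counting down-moves:
  k=0: S(0,0) = 8.7900
  k=1: S(1,0) = 9.1710; S(1,1) = 8.4249
  k=2: S(2,0) = 9.5684; S(2,1) = 8.7900; S(2,2) = 8.0749
  k=3: S(3,0) = 9.9831; S(3,1) = 9.1710; S(3,2) = 8.4249; S(3,3) = 7.7395
  k=4: S(4,0) = 10.4158; S(4,1) = 9.5684; S(4,2) = 8.7900; S(4,3) = 8.0749; S(4,4) = 7.4180
Terminal payoffs V(N, i) = max(K - S_T, 0):
  V(4,0) = 0.000000; V(4,1) = 0.381585; V(4,2) = 1.160000; V(4,3) = 1.875089; V(4,4) = 2.532003
Backward induction: V(k, i) = exp(-r*dt) * [p * V(k+1, i) + (1-p) * V(k+1, i+1)]; then take max(V_cont, immediate exercise) for American.
  V(3,0) = exp(-r*dt) * [p*0.000000 + (1-p)*0.381585] = 0.213319; exercise = 0.000000; V(3,0) = max -> 0.213319
  V(3,1) = exp(-r*dt) * [p*0.381585 + (1-p)*1.160000] = 0.816698; exercise = 0.779048; V(3,1) = max -> 0.816698
  V(3,2) = exp(-r*dt) * [p*1.160000 + (1-p)*1.875089] = 1.559614; exercise = 1.525128; V(3,2) = max -> 1.559614
  V(3,3) = exp(-r*dt) * [p*1.875089 + (1-p)*2.532003] = 2.242092; exercise = 2.210512; V(3,3) = max -> 2.242092
  V(2,0) = exp(-r*dt) * [p*0.213319 + (1-p)*0.816698] = 0.550602; exercise = 0.381585; V(2,0) = max -> 0.550602
  V(2,1) = exp(-r*dt) * [p*0.816698 + (1-p)*1.559614] = 1.231911; exercise = 1.160000; V(2,1) = max -> 1.231911
  V(2,2) = exp(-r*dt) * [p*1.559614 + (1-p)*2.242092] = 1.940947; exercise = 1.875089; V(2,2) = max -> 1.940947
  V(1,0) = exp(-r*dt) * [p*0.550602 + (1-p)*1.231911] = 0.931408; exercise = 0.779048; V(1,0) = max -> 0.931408
  V(1,1) = exp(-r*dt) * [p*1.231911 + (1-p)*1.940947] = 1.628133; exercise = 1.525128; V(1,1) = max -> 1.628133
  V(0,0) = exp(-r*dt) * [p*0.931408 + (1-p)*1.628133] = 1.320784; exercise = 1.160000; V(0,0) = max -> 1.320784

Answer: Price = V(0,0) = 1.3208


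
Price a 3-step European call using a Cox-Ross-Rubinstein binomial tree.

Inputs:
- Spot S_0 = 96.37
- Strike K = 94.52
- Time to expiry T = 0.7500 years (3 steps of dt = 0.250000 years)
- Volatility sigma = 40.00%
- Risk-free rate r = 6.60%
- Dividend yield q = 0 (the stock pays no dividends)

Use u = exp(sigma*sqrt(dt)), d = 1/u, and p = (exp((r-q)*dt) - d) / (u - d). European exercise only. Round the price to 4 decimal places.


dt = T/N = 0.250000
u = exp(sigma*sqrt(dt)) = 1.221403; d = 1/u = 0.818731
p = (exp((r-q)*dt) - d) / (u - d) = 0.491482
Discount per step: exp(-r*dt) = 0.983635
Stock lattice S(k, i) with i counting down-moves:
  k=0: S(0,0) = 96.3700
  k=1: S(1,0) = 117.7066; S(1,1) = 78.9011
  k=2: S(2,0) = 143.7671; S(2,1) = 96.3700; S(2,2) = 64.5987
  k=3: S(3,0) = 175.5976; S(3,1) = 117.7066; S(3,2) = 78.9011; S(3,3) = 52.8890
Terminal payoffs V(N, i) = max(S_T - K, 0):
  V(3,0) = 81.077589; V(3,1) = 23.186584; V(3,2) = 0.000000; V(3,3) = 0.000000
Backward induction: V(k, i) = exp(-r*dt) * [p * V(k+1, i) + (1-p) * V(k+1, i+1)].
  V(2,0) = exp(-r*dt) * [p*81.077589 + (1-p)*23.186584] = 50.793930
  V(2,1) = exp(-r*dt) * [p*23.186584 + (1-p)*0.000000] = 11.209305
  V(2,2) = exp(-r*dt) * [p*0.000000 + (1-p)*0.000000] = 0.000000
  V(1,0) = exp(-r*dt) * [p*50.793930 + (1-p)*11.209305] = 30.162632
  V(1,1) = exp(-r*dt) * [p*11.209305 + (1-p)*0.000000] = 5.419019
  V(0,0) = exp(-r*dt) * [p*30.162632 + (1-p)*5.419019] = 17.292373

Answer: Price = V(0,0) = 17.2924


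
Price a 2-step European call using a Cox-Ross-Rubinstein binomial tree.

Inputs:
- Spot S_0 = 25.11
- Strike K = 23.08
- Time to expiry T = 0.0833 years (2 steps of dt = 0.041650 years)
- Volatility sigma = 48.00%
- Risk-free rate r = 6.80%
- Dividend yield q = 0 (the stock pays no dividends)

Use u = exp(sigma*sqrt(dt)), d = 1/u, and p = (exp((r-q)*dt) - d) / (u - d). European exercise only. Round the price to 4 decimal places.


Answer: Price = V(0,0) = 2.7909

Derivation:
dt = T/N = 0.041650
u = exp(sigma*sqrt(dt)) = 1.102919; d = 1/u = 0.906685
p = (exp((r-q)*dt) - d) / (u - d) = 0.489983
Discount per step: exp(-r*dt) = 0.997172
Stock lattice S(k, i) with i counting down-moves:
  k=0: S(0,0) = 25.1100
  k=1: S(1,0) = 27.6943; S(1,1) = 22.7669
  k=2: S(2,0) = 30.5445; S(2,1) = 25.1100; S(2,2) = 20.6424
Terminal payoffs V(N, i) = max(S_T - K, 0):
  V(2,0) = 7.464546; V(2,1) = 2.030000; V(2,2) = 0.000000
Backward induction: V(k, i) = exp(-r*dt) * [p * V(k+1, i) + (1-p) * V(k+1, i+1)].
  V(1,0) = exp(-r*dt) * [p*7.464546 + (1-p)*2.030000] = 4.679562
  V(1,1) = exp(-r*dt) * [p*2.030000 + (1-p)*0.000000] = 0.991852
  V(0,0) = exp(-r*dt) * [p*4.679562 + (1-p)*0.991852] = 2.790851


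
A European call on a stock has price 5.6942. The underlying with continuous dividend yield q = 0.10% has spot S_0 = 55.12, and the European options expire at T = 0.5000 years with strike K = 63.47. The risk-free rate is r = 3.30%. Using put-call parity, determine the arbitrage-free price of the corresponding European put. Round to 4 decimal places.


Put-call parity: C - P = S_0 * exp(-qT) - K * exp(-rT).
S_0 * exp(-qT) = 55.1200 * 0.99950012 = 55.09244689
K * exp(-rT) = 63.4700 * 0.98363538 = 62.43133753
P = C - S*exp(-qT) + K*exp(-rT)
P = 5.6942 - 55.09244689 + 62.43133753 = 13.0331

Answer: Put price = 13.0331


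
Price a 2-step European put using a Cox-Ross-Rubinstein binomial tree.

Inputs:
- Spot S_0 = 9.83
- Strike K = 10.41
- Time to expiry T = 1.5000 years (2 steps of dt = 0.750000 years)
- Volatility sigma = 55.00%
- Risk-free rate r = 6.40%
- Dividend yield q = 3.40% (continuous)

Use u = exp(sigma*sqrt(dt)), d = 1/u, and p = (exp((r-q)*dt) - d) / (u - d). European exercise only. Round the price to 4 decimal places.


dt = T/N = 0.750000
u = exp(sigma*sqrt(dt)) = 1.610128; d = 1/u = 0.621068
p = (exp((r-q)*dt) - d) / (u - d) = 0.406130
Discount per step: exp(-r*dt) = 0.953134
Stock lattice S(k, i) with i counting down-moves:
  k=0: S(0,0) = 9.8300
  k=1: S(1,0) = 15.8276; S(1,1) = 6.1051
  k=2: S(2,0) = 25.4844; S(2,1) = 9.8300; S(2,2) = 3.7917
Terminal payoffs V(N, i) = max(K - S_T, 0):
  V(2,0) = 0.000000; V(2,1) = 0.580000; V(2,2) = 6.618313
Backward induction: V(k, i) = exp(-r*dt) * [p * V(k+1, i) + (1-p) * V(k+1, i+1)].
  V(1,0) = exp(-r*dt) * [p*0.000000 + (1-p)*0.580000] = 0.328302
  V(1,1) = exp(-r*dt) * [p*0.580000 + (1-p)*6.618313] = 3.970732
  V(0,0) = exp(-r*dt) * [p*0.328302 + (1-p)*3.970732] = 2.374669

Answer: Price = V(0,0) = 2.3747


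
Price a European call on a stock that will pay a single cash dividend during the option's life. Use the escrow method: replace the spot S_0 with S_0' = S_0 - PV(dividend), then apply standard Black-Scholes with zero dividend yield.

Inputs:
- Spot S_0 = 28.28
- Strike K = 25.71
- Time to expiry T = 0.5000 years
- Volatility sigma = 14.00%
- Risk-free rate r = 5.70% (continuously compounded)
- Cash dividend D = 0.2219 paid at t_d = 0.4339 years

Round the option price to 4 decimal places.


Answer: Price = 3.2313

Derivation:
PV(D) = D * exp(-r * t_d) = 0.2219 * 0.97557104 = 0.21647921
S_0' = S_0 - PV(D) = 28.2800 - 0.21647921 = 28.06352079
d1 = (ln(S_0'/K) + (r + sigma^2/2)*T) / (sigma*sqrt(T)) = 1.22218881
d2 = d1 - sigma*sqrt(T) = 1.12319386
exp(-rT) = 0.97190229
N(d1) = 0.88918188; N(d2) = 0.86932241
C = S_0' * N(d1) - K * exp(-rT) * N(d2) = 28.06352079 * 0.88918188 - 25.7100 * 0.97190229 * 0.86932241 = 3.2313


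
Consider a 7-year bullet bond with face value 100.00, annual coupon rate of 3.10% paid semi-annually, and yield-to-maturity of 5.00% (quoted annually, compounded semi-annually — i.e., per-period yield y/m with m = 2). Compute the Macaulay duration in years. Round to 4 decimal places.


Answer: Macaulay duration = 6.2967 years

Derivation:
Coupon per period c = face * coupon_rate / m = 1.550000
Periods per year m = 2; per-period yield y/m = 0.025000
Number of cashflows N = 14
Cashflows (t years, CF_t, discount factor 1/(1+y/m)^(m*t), PV):
  t = 0.5000: CF_t = 1.550000, DF = 0.975610, PV = 1.512195
  t = 1.0000: CF_t = 1.550000, DF = 0.951814, PV = 1.475312
  t = 1.5000: CF_t = 1.550000, DF = 0.928599, PV = 1.439329
  t = 2.0000: CF_t = 1.550000, DF = 0.905951, PV = 1.404223
  t = 2.5000: CF_t = 1.550000, DF = 0.883854, PV = 1.369974
  t = 3.0000: CF_t = 1.550000, DF = 0.862297, PV = 1.336560
  t = 3.5000: CF_t = 1.550000, DF = 0.841265, PV = 1.303961
  t = 4.0000: CF_t = 1.550000, DF = 0.820747, PV = 1.272157
  t = 4.5000: CF_t = 1.550000, DF = 0.800728, PV = 1.241129
  t = 5.0000: CF_t = 1.550000, DF = 0.781198, PV = 1.210858
  t = 5.5000: CF_t = 1.550000, DF = 0.762145, PV = 1.181324
  t = 6.0000: CF_t = 1.550000, DF = 0.743556, PV = 1.152512
  t = 6.5000: CF_t = 1.550000, DF = 0.725420, PV = 1.124402
  t = 7.0000: CF_t = 101.550000, DF = 0.707727, PV = 71.869697
Price P = sum_t PV_t = 88.893633
Macaulay numerator sum_t t * PV_t:
  t * PV_t at t = 0.5000: 0.756098
  t * PV_t at t = 1.0000: 1.475312
  t * PV_t at t = 1.5000: 2.158994
  t * PV_t at t = 2.0000: 2.808447
  t * PV_t at t = 2.5000: 3.424935
  t * PV_t at t = 3.0000: 4.009680
  t * PV_t at t = 3.5000: 4.563864
  t * PV_t at t = 4.0000: 5.088629
  t * PV_t at t = 4.5000: 5.585080
  t * PV_t at t = 5.0000: 6.054288
  t * PV_t at t = 5.5000: 6.497284
  t * PV_t at t = 6.0000: 6.915070
  t * PV_t at t = 6.5000: 7.308610
  t * PV_t at t = 7.0000: 503.087877
Macaulay duration D = (sum_t t * PV_t) / P = 559.734168 / 88.893633 = 6.296673


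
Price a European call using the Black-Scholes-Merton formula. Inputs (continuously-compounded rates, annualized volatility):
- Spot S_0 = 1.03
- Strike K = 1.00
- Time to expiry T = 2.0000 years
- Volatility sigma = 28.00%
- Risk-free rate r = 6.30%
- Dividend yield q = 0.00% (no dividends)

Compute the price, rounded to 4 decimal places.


Answer: Price = 0.2355

Derivation:
d1 = (ln(S/K) + (r - q + 0.5*sigma^2) * T) / (sigma * sqrt(T)) = 0.59083520
d2 = d1 - sigma * sqrt(T) = 0.19485540
exp(-rT) = 0.88161485; exp(-qT) = 1.00000000
C = S_0 * exp(-qT) * N(d1) - K * exp(-rT) * N(d2)
N(d1) = 0.72268458; N(d2) = 0.57724693
C = 1.0300 * 1.00000000 * 0.72268458 - 1.0000 * 0.88161485 * 0.57724693 = 0.2355


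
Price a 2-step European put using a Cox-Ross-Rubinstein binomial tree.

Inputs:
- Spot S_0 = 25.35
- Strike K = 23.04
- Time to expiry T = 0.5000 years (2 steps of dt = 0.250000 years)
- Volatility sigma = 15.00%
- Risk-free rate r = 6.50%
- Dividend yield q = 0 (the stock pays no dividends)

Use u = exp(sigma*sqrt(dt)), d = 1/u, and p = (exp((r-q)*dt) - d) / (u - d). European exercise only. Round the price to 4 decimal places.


Answer: Price = V(0,0) = 0.1983

Derivation:
dt = T/N = 0.250000
u = exp(sigma*sqrt(dt)) = 1.077884; d = 1/u = 0.927743
p = (exp((r-q)*dt) - d) / (u - d) = 0.590375
Discount per step: exp(-r*dt) = 0.983881
Stock lattice S(k, i) with i counting down-moves:
  k=0: S(0,0) = 25.3500
  k=1: S(1,0) = 27.3244; S(1,1) = 23.5183
  k=2: S(2,0) = 29.4525; S(2,1) = 25.3500; S(2,2) = 21.8189
Terminal payoffs V(N, i) = max(K - S_T, 0):
  V(2,0) = 0.000000; V(2,1) = 0.000000; V(2,2) = 1.221053
Backward induction: V(k, i) = exp(-r*dt) * [p * V(k+1, i) + (1-p) * V(k+1, i+1)].
  V(1,0) = exp(-r*dt) * [p*0.000000 + (1-p)*0.000000] = 0.000000
  V(1,1) = exp(-r*dt) * [p*0.000000 + (1-p)*1.221053] = 0.492112
  V(0,0) = exp(-r*dt) * [p*0.000000 + (1-p)*0.492112] = 0.198332


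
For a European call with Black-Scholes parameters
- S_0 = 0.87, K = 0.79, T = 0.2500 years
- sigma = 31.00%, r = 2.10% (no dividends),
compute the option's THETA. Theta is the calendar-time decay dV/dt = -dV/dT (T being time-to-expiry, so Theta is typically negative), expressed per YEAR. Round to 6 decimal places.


Answer: Theta = -0.094064

Derivation:
d1 = 0.7336952657; d2 = 0.5786952657
phi(d1) = 0.3048019966; exp(-qT) = 1.0000000000; exp(-rT) = 0.9947637572
Theta = -S*exp(-qT)*phi(d1)*sigma/(2*sqrt(T)) - r*K*exp(-rT)*N(d2) + q*S*exp(-qT)*N(d1)
N(d1) = 0.7684327577; N(d2) = 0.7186025945; sqrt(T) = 0.5000000000
Term 1 = -0.8700 * 1.0000000000 * 0.3048019966 * 0.3100 / (2 * 0.5000000000) = -0.0822050985
Term 2 = -0.0210 * 0.7900 * 0.9947637572 * 0.7186025945 = -0.0118591926
Term 3 = 0 (no dividend yield, q = 0)
Theta = -0.0822050985 + (-0.0118591926) + (0.0000000000) = -0.094064


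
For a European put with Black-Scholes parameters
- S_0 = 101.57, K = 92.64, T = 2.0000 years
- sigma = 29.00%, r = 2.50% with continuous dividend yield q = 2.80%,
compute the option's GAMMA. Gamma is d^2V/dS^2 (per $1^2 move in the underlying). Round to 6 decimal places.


Answer: Gamma = 0.008309

Derivation:
d1 = 0.4148210286; d2 = 0.0046990955
phi(d1) = 0.3660531359; exp(-qT) = 0.9455391359; exp(-rT) = 0.9512294245
Gamma = exp(-qT) * phi(d1) / (S * sigma * sqrt(T)) = 0.9455391359 * 0.3660531359 / (101.5700 * 0.2900 * 1.4142135624) = 0.008309


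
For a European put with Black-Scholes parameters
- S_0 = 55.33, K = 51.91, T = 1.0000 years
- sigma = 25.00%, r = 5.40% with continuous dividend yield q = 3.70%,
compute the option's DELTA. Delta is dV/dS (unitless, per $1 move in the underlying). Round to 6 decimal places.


d1 = 0.4482152283; d2 = 0.1982152283
phi(d1) = 0.3608160603; exp(-qT) = 0.9636761353; exp(-rT) = 0.9474321065
N(-d1) = 0.3269989367
Delta = -exp(-qT) * N(-d1) = -0.9636761353 * 0.3269989367 = -0.315121

Answer: Delta = -0.315121


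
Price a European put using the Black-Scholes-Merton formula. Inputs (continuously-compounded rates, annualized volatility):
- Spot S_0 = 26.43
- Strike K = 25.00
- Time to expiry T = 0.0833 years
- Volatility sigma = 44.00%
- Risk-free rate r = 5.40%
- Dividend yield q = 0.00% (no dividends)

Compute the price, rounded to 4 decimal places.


Answer: Price = 0.6706

Derivation:
d1 = (ln(S/K) + (r - q + 0.5*sigma^2) * T) / (sigma * sqrt(T)) = 0.53692933
d2 = d1 - sigma * sqrt(T) = 0.40993768
exp(-rT) = 0.99551190; exp(-qT) = 1.00000000
P = K * exp(-rT) * N(-d2) - S_0 * exp(-qT) * N(-d1)
N(-d1) = 0.29565821; N(-d2) = 0.34092583
P = 25.0000 * 0.99551190 * 0.34092583 - 26.4300 * 1.00000000 * 0.29565821 = 0.6706


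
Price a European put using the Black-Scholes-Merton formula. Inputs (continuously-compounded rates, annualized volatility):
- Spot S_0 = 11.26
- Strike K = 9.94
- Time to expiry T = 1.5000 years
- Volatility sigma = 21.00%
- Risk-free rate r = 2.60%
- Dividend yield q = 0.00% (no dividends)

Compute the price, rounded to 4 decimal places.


d1 = (ln(S/K) + (r - q + 0.5*sigma^2) * T) / (sigma * sqrt(T)) = 0.76503631
d2 = d1 - sigma * sqrt(T) = 0.50783989
exp(-rT) = 0.96175071; exp(-qT) = 1.00000000
P = K * exp(-rT) * N(-d2) - S_0 * exp(-qT) * N(-d1)
N(-d1) = 0.22212496; N(-d2) = 0.30578282
P = 9.9400 * 0.96175071 * 0.30578282 - 11.2600 * 1.00000000 * 0.22212496 = 0.4221

Answer: Price = 0.4221


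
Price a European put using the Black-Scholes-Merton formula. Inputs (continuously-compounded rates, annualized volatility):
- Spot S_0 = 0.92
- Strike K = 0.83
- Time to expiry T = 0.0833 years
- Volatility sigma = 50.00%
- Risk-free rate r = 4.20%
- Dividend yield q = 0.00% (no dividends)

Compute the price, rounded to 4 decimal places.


d1 = (ln(S/K) + (r - q + 0.5*sigma^2) * T) / (sigma * sqrt(T)) = 0.80978535
d2 = d1 - sigma * sqrt(T) = 0.66547666
exp(-rT) = 0.99650751; exp(-qT) = 1.00000000
P = K * exp(-rT) * N(-d2) - S_0 * exp(-qT) * N(-d1)
N(-d1) = 0.20903178; N(-d2) = 0.25287283
P = 0.8300 * 0.99650751 * 0.25287283 - 0.9200 * 1.00000000 * 0.20903178 = 0.0168

Answer: Price = 0.0168


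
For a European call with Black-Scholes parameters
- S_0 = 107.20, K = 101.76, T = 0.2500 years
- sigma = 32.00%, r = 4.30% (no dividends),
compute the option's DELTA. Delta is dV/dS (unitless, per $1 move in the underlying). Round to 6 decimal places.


Answer: Delta = 0.681780

Derivation:
d1 = 0.4726821815; d2 = 0.3126821815
phi(d1) = 0.3567739983; exp(-qT) = 1.0000000000; exp(-rT) = 0.9893075748
N(d1) = 0.6817800296
Delta = exp(-qT) * N(d1) = 1.0000000000 * 0.6817800296 = 0.681780


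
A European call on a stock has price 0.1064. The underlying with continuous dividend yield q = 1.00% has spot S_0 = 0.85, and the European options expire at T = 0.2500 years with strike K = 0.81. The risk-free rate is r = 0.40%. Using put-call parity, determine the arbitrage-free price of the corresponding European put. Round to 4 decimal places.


Put-call parity: C - P = S_0 * exp(-qT) - K * exp(-rT).
S_0 * exp(-qT) = 0.8500 * 0.99750312 = 0.84787765
K * exp(-rT) = 0.8100 * 0.99900050 = 0.80919040
P = C - S*exp(-qT) + K*exp(-rT)
P = 0.1064 - 0.84787765 + 0.80919040 = 0.0677

Answer: Put price = 0.0677


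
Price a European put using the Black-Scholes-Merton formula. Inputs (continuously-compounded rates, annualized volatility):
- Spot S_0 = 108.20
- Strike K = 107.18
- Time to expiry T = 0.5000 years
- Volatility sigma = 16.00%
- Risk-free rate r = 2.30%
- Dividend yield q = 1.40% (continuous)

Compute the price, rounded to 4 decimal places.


d1 = (ln(S/K) + (r - q + 0.5*sigma^2) * T) / (sigma * sqrt(T)) = 0.18006211
d2 = d1 - sigma * sqrt(T) = 0.06692503
exp(-rT) = 0.98856587; exp(-qT) = 0.99302444
P = K * exp(-rT) * N(-d2) - S_0 * exp(-qT) * N(-d1)
N(-d1) = 0.42855190; N(-d2) = 0.47332069
P = 107.1800 * 0.98856587 * 0.47332069 - 108.2000 * 0.99302444 * 0.42855190 = 4.1046

Answer: Price = 4.1046


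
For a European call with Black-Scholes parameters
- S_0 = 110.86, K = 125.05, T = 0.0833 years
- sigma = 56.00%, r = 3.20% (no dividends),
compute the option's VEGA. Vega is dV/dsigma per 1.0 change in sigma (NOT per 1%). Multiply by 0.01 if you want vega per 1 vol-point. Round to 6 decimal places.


Answer: Vega = 10.347908

Derivation:
d1 = -0.6479071526; d2 = -0.8095328931
phi(d1) = 0.3234113061; exp(-qT) = 1.0000000000; exp(-rT) = 0.9973379496
Vega = S * exp(-qT) * phi(d1) * sqrt(T) = 110.8600 * 1.0000000000 * 0.3234113061 * 0.2886173938 = 10.347908


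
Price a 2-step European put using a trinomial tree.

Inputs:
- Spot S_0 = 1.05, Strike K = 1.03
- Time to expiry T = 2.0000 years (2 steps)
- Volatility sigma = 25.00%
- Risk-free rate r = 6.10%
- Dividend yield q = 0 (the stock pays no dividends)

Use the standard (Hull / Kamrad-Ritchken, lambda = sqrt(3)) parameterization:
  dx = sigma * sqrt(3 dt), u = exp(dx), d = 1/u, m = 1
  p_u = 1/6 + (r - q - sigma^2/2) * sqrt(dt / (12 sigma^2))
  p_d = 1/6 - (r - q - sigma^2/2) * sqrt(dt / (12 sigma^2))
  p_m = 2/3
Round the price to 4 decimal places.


Answer: Price = V(0,0) = 0.0636

Derivation:
dt = T/N = 1.000000; dx = sigma*sqrt(3*dt) = 0.433013
u = exp(dx) = 1.541896; d = 1/u = 0.648552
p_u = 0.201019, p_m = 0.666667, p_d = 0.132314
Discount per step: exp(-r*dt) = 0.940823
Stock lattice S(k, j) with j the centered position index:
  k=0: S(0,+0) = 1.0500
  k=1: S(1,-1) = 0.6810; S(1,+0) = 1.0500; S(1,+1) = 1.6190
  k=2: S(2,-2) = 0.4417; S(2,-1) = 0.6810; S(2,+0) = 1.0500; S(2,+1) = 1.6190; S(2,+2) = 2.4963
Terminal payoffs V(N, j) = max(K - S_T, 0):
  V(2,-2) = 0.588349; V(2,-1) = 0.349020; V(2,+0) = 0.000000; V(2,+1) = 0.000000; V(2,+2) = 0.000000
Backward induction: V(k, j) = exp(-r*dt) * [p_u * V(k+1, j+1) + p_m * V(k+1, j) + p_d * V(k+1, j-1)]
  V(1,-1) = exp(-r*dt) * [p_u*0.000000 + p_m*0.349020 + p_d*0.588349] = 0.292151
  V(1,+0) = exp(-r*dt) * [p_u*0.000000 + p_m*0.000000 + p_d*0.349020] = 0.043448
  V(1,+1) = exp(-r*dt) * [p_u*0.000000 + p_m*0.000000 + p_d*0.000000] = 0.000000
  V(0,+0) = exp(-r*dt) * [p_u*0.000000 + p_m*0.043448 + p_d*0.292151] = 0.063619


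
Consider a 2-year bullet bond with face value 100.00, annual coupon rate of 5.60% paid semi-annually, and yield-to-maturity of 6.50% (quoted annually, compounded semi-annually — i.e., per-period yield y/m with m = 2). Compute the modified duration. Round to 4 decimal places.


Coupon per period c = face * coupon_rate / m = 2.800000
Periods per year m = 2; per-period yield y/m = 0.032500
Number of cashflows N = 4
Cashflows (t years, CF_t, discount factor 1/(1+y/m)^(m*t), PV):
  t = 0.5000: CF_t = 2.800000, DF = 0.968523, PV = 2.711864
  t = 1.0000: CF_t = 2.800000, DF = 0.938037, PV = 2.626503
  t = 1.5000: CF_t = 2.800000, DF = 0.908510, PV = 2.543829
  t = 2.0000: CF_t = 102.800000, DF = 0.879913, PV = 90.455062
Price P = sum_t PV_t = 98.337258
First compute Macaulay numerator sum_t t * PV_t:
  t * PV_t at t = 0.5000: 1.355932
  t * PV_t at t = 1.0000: 2.626503
  t * PV_t at t = 1.5000: 3.815743
  t * PV_t at t = 2.0000: 180.910123
Macaulay duration D = 188.708301 / 98.337258 = 1.918991
Modified duration = D / (1 + y/m) = 1.918991 / (1 + 0.032500) = 1.858587

Answer: Modified duration = 1.8586
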